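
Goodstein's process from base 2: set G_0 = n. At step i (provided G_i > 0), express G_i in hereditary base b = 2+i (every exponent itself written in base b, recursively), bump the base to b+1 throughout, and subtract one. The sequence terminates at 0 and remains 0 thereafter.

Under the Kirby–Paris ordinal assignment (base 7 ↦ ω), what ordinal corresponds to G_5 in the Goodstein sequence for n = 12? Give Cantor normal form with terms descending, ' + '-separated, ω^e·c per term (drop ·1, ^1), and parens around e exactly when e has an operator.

ω^(ω + 1) + ω^2·2 + ω + 4

[0] 12 ≡ 2^(2 + 1) + 2^2 (base 2). Lift 3: 108. −1: 107.
[1] 107 ≡ 3^(3 + 1) + 2·3^2 + 2·3 + 2 (base 3). Lift 4: 1066. −1: 1065.
[2] 1065 ≡ 4^(4 + 1) + 2·4^2 + 2·4 + 1 (base 4). Lift 5: 15686. −1: 15685.
[3] 15685 ≡ 5^(5 + 1) + 2·5^2 + 2·5 (base 5). Lift 6: 280020. −1: 280019.
[4] 280019 ≡ 6^(6 + 1) + 2·6^2 + 6 + 5 (base 6). Lift 7: 5764911. −1: 5764910.
[5] 5764910 ≡ 7^(7 + 1) + 2·7^2 + 7 + 4 (base 7). Lift 8: 134217868. −1: 134217867.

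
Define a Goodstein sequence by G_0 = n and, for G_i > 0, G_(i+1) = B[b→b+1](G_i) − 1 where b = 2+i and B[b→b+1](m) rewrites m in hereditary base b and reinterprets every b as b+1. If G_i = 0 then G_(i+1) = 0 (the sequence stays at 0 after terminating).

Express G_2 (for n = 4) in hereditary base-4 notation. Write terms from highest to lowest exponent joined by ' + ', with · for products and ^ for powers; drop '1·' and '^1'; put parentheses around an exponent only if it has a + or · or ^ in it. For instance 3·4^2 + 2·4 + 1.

2·4^2 + 2·4 + 1

i=0: 4 = 2^2 (b=2); 2→3: 3^3 = 27; 27−1 = 26
i=1: 26 = 2·3^2 + 2·3 + 2 (b=3); 3→4: 2·4^2 + 2·4 + 2 = 42; 42−1 = 41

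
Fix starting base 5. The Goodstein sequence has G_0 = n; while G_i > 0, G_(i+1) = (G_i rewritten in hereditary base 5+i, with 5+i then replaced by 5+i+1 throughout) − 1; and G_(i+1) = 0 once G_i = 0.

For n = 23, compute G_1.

26

(0) 23|_5 = 4·5 + 3 ↦ 4·6 + 3|_6 = 27 ⇒ 26
(1) 26|_6 = 4·6 + 2 ↦ 4·7 + 2|_7 = 30 ⇒ 29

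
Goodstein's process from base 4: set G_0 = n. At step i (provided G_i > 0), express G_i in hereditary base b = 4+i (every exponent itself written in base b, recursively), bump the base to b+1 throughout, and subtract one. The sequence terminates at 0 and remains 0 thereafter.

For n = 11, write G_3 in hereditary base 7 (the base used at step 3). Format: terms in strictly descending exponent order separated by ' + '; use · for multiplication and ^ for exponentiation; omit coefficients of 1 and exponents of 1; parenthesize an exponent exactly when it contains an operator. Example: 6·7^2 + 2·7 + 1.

2·7

i=0: 11 = 2·4 + 3 (b=4); 4→5: 2·5 + 3 = 13; 13−1 = 12
i=1: 12 = 2·5 + 2 (b=5); 5→6: 2·6 + 2 = 14; 14−1 = 13
i=2: 13 = 2·6 + 1 (b=6); 6→7: 2·7 + 1 = 15; 15−1 = 14
i=3: 14 = 2·7 (b=7); 7→8: 2·8 = 16; 16−1 = 15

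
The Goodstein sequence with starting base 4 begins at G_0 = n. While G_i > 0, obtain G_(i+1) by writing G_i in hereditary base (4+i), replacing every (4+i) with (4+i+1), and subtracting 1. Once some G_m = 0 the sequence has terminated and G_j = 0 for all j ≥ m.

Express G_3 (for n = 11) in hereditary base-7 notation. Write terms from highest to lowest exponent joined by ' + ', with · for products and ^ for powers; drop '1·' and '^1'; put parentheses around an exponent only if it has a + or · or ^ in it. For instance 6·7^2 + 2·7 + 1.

2·7

i=0: 11 = 2·4 + 3 (b=4); 4→5: 2·5 + 3 = 13; 13−1 = 12
i=1: 12 = 2·5 + 2 (b=5); 5→6: 2·6 + 2 = 14; 14−1 = 13
i=2: 13 = 2·6 + 1 (b=6); 6→7: 2·7 + 1 = 15; 15−1 = 14
i=3: 14 = 2·7 (b=7); 7→8: 2·8 = 16; 16−1 = 15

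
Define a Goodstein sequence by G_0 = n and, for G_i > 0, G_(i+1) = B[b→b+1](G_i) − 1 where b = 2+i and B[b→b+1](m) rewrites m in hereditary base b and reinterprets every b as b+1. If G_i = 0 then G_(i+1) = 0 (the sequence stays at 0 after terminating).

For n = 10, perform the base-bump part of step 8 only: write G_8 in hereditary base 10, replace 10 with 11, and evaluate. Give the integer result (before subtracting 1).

step 0: 10 = 2^(2 + 1) + 2; sub 3 for 2: 3^(3 + 1) + 3; = 84; G_1 = 84−1 = 83
step 1: 83 = 3^(3 + 1) + 2; sub 4 for 3: 4^(4 + 1) + 2; = 1026; G_2 = 1026−1 = 1025
step 2: 1025 = 4^(4 + 1) + 1; sub 5 for 4: 5^(5 + 1) + 1; = 15626; G_3 = 15626−1 = 15625
step 3: 15625 = 5^(5 + 1); sub 6 for 5: 6^(6 + 1); = 279936; G_4 = 279936−1 = 279935
step 4: 279935 = 5·6^6 + 5·6^5 + 5·6^4 + 5·6^3 + 5·6^2 + 5·6 + 5; sub 7 for 6: 5·7^7 + 5·7^5 + 5·7^4 + 5·7^3 + 5·7^2 + 5·7 + 5; = 4215755; G_5 = 4215755−1 = 4215754
step 5: 4215754 = 5·7^7 + 5·7^5 + 5·7^4 + 5·7^3 + 5·7^2 + 5·7 + 4; sub 8 for 7: 5·8^8 + 5·8^5 + 5·8^4 + 5·8^3 + 5·8^2 + 5·8 + 4; = 84073324; G_6 = 84073324−1 = 84073323
step 6: 84073323 = 5·8^8 + 5·8^5 + 5·8^4 + 5·8^3 + 5·8^2 + 5·8 + 3; sub 9 for 8: 5·9^9 + 5·9^5 + 5·9^4 + 5·9^3 + 5·9^2 + 5·9 + 3; = 1937434593; G_7 = 1937434593−1 = 1937434592
step 7: 1937434592 = 5·9^9 + 5·9^5 + 5·9^4 + 5·9^3 + 5·9^2 + 5·9 + 2; sub 10 for 9: 5·10^10 + 5·10^5 + 5·10^4 + 5·10^3 + 5·10^2 + 5·10 + 2; = 50000555552; G_8 = 50000555552−1 = 50000555551
step 8: 50000555551 = 5·10^10 + 5·10^5 + 5·10^4 + 5·10^3 + 5·10^2 + 5·10 + 1; sub 11 for 10: 5·11^11 + 5·11^5 + 5·11^4 + 5·11^3 + 5·11^2 + 5·11 + 1; = 1426559238831; G_9 = 1426559238831−1 = 1426559238830

1426559238831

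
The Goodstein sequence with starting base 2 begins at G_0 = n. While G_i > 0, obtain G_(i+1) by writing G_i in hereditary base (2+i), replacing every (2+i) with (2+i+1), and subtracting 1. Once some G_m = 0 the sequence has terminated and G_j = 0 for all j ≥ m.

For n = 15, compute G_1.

111

G_0 = 15. HB_2(15) = 2^(2 + 1) + 2^2 + 2 + 1. Bump = 112. G_1 = 111.
G_1 = 111. HB_3(111) = 3^(3 + 1) + 3^3 + 3. Bump = 1284. G_2 = 1283.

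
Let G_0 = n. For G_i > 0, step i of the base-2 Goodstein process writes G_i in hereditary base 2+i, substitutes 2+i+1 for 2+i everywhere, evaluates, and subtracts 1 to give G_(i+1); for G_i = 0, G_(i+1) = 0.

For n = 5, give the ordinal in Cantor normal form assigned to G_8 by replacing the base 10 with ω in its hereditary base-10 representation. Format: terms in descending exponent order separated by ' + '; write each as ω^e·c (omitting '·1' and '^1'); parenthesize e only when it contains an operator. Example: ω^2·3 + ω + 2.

ω^3·3 + ω^2·3 + ω·2 + 5

base 2: 5 = 2^2 + 1; at 3: 3^3 + 1 = 28; next = 27
base 3: 27 = 3^3; at 4: 4^4 = 256; next = 255
base 4: 255 = 3·4^3 + 3·4^2 + 3·4 + 3; at 5: 3·5^3 + 3·5^2 + 3·5 + 3 = 468; next = 467
base 5: 467 = 3·5^3 + 3·5^2 + 3·5 + 2; at 6: 3·6^3 + 3·6^2 + 3·6 + 2 = 776; next = 775
base 6: 775 = 3·6^3 + 3·6^2 + 3·6 + 1; at 7: 3·7^3 + 3·7^2 + 3·7 + 1 = 1198; next = 1197
base 7: 1197 = 3·7^3 + 3·7^2 + 3·7; at 8: 3·8^3 + 3·8^2 + 3·8 = 1752; next = 1751
base 8: 1751 = 3·8^3 + 3·8^2 + 2·8 + 7; at 9: 3·9^3 + 3·9^2 + 2·9 + 7 = 2455; next = 2454
base 9: 2454 = 3·9^3 + 3·9^2 + 2·9 + 6; at 10: 3·10^3 + 3·10^2 + 2·10 + 6 = 3326; next = 3325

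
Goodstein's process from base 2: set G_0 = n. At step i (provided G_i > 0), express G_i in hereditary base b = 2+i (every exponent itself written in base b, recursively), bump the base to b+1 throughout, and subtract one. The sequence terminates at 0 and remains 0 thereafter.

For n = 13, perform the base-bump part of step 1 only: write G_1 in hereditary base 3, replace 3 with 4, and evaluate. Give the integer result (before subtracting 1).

1280

base 2: 13 = 2^(2 + 1) + 2^2 + 1; at 3: 3^(3 + 1) + 3^3 + 1 = 109; next = 108
base 3: 108 = 3^(3 + 1) + 3^3; at 4: 4^(4 + 1) + 4^4 = 1280; next = 1279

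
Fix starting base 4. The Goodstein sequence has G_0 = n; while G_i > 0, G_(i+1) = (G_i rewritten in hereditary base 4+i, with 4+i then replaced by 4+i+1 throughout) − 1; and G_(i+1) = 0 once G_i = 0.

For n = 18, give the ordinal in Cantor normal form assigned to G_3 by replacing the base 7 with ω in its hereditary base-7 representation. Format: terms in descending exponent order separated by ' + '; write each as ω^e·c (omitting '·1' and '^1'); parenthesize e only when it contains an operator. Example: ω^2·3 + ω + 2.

G_0 = 18. HB_4(18) = 4^2 + 2. Bump = 27. G_1 = 26.
G_1 = 26. HB_5(26) = 5^2 + 1. Bump = 37. G_2 = 36.
G_2 = 36. HB_6(36) = 6^2. Bump = 49. G_3 = 48.
G_3 = 48. HB_7(48) = 6·7 + 6. Bump = 54. G_4 = 53.

ω·6 + 6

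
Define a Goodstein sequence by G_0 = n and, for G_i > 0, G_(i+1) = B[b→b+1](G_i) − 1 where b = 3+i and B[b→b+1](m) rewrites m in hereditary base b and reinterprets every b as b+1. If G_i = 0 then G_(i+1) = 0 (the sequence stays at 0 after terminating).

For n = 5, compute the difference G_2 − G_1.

0

i=0: 5 = 3 + 2 (b=3); 3→4: 4 + 2 = 6; 6−1 = 5
i=1: 5 = 4 + 1 (b=4); 4→5: 5 + 1 = 6; 6−1 = 5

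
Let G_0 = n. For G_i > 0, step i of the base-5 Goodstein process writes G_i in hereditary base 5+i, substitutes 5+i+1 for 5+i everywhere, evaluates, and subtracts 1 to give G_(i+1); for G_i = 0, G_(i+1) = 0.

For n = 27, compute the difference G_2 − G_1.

G_0 = 27. HB_5(27) = 5^2 + 2. Bump = 38. G_1 = 37.
G_1 = 37. HB_6(37) = 6^2 + 1. Bump = 50. G_2 = 49.

12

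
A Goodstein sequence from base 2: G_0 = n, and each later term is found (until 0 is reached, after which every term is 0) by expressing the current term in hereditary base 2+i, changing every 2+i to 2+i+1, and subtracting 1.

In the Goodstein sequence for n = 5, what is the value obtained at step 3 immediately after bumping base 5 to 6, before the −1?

i=0: 5 = 2^2 + 1 (b=2); 2→3: 3^3 + 1 = 28; 28−1 = 27
i=1: 27 = 3^3 (b=3); 3→4: 4^4 = 256; 256−1 = 255
i=2: 255 = 3·4^3 + 3·4^2 + 3·4 + 3 (b=4); 4→5: 3·5^3 + 3·5^2 + 3·5 + 3 = 468; 468−1 = 467
i=3: 467 = 3·5^3 + 3·5^2 + 3·5 + 2 (b=5); 5→6: 3·6^3 + 3·6^2 + 3·6 + 2 = 776; 776−1 = 775

776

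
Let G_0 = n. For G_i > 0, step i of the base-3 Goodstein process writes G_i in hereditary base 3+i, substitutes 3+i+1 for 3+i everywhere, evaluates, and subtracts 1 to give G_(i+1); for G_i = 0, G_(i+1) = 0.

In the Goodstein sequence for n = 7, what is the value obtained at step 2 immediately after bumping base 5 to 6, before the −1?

G_0 = 7. HB_3(7) = 2·3 + 1. Bump = 9. G_1 = 8.
G_1 = 8. HB_4(8) = 2·4. Bump = 10. G_2 = 9.
G_2 = 9. HB_5(9) = 5 + 4. Bump = 10. G_3 = 9.

10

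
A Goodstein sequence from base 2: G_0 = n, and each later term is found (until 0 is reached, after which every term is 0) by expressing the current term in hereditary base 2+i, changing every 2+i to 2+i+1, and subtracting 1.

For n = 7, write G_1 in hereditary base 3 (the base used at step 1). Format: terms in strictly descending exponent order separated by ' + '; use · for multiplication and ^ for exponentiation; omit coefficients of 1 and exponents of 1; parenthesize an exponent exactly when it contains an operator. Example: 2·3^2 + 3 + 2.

step 0: 7 = 2^2 + 2 + 1; sub 3 for 2: 3^3 + 3 + 1; = 31; G_1 = 31−1 = 30
step 1: 30 = 3^3 + 3; sub 4 for 3: 4^4 + 4; = 260; G_2 = 260−1 = 259

3^3 + 3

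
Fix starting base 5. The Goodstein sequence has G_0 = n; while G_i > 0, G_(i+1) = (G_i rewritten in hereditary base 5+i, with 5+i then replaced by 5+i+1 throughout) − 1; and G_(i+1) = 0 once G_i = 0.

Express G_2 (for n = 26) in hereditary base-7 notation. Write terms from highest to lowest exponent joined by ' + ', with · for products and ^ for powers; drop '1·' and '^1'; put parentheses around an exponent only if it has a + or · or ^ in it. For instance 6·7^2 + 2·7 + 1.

6·7 + 6

G_0=26  [base 5] 5^2 + 1  →[5↦6]→  6^2 + 1 = 37  −1 ⇒ G_1=36
G_1=36  [base 6] 6^2  →[6↦7]→  7^2 = 49  −1 ⇒ G_2=48
G_2=48  [base 7] 6·7 + 6  →[7↦8]→  6·8 + 6 = 54  −1 ⇒ G_3=53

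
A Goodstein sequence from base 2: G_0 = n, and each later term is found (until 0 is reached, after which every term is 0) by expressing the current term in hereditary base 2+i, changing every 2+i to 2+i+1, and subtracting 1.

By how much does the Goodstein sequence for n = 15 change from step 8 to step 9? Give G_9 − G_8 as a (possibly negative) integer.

15 —HB2→ 2^(2 + 1) + 2^2 + 2 + 1 —bump→ 3^(3 + 1) + 3^3 + 3 + 1 = 112 —(−1)→ 111
111 —HB3→ 3^(3 + 1) + 3^3 + 3 —bump→ 4^(4 + 1) + 4^4 + 4 = 1284 —(−1)→ 1283
1283 —HB4→ 4^(4 + 1) + 4^4 + 3 —bump→ 5^(5 + 1) + 5^5 + 3 = 18753 —(−1)→ 18752
18752 —HB5→ 5^(5 + 1) + 5^5 + 2 —bump→ 6^(6 + 1) + 6^6 + 2 = 326594 —(−1)→ 326593
326593 —HB6→ 6^(6 + 1) + 6^6 + 1 —bump→ 7^(7 + 1) + 7^7 + 1 = 6588345 —(−1)→ 6588344
6588344 —HB7→ 7^(7 + 1) + 7^7 —bump→ 8^(8 + 1) + 8^8 = 150994944 —(−1)→ 150994943
150994943 —HB8→ 8^(8 + 1) + 7·8^7 + 7·8^6 + 7·8^5 + 7·8^4 + 7·8^3 + 7·8^2 + 7·8 + 7 —bump→ 9^(9 + 1) + 7·9^7 + 7·9^6 + 7·9^5 + 7·9^4 + 7·9^3 + 7·9^2 + 7·9 + 7 = 3524450281 —(−1)→ 3524450280
3524450280 —HB9→ 9^(9 + 1) + 7·9^7 + 7·9^6 + 7·9^5 + 7·9^4 + 7·9^3 + 7·9^2 + 7·9 + 6 —bump→ 10^(10 + 1) + 7·10^7 + 7·10^6 + 7·10^5 + 7·10^4 + 7·10^3 + 7·10^2 + 7·10 + 6 = 100077777776 —(−1)→ 100077777775
100077777775 —HB10→ 10^(10 + 1) + 7·10^7 + 7·10^6 + 7·10^5 + 7·10^4 + 7·10^3 + 7·10^2 + 7·10 + 5 —bump→ 11^(11 + 1) + 7·11^7 + 7·11^6 + 7·11^5 + 7·11^4 + 7·11^3 + 7·11^2 + 7·11 + 5 = 3138578427935 —(−1)→ 3138578427934

3038500650159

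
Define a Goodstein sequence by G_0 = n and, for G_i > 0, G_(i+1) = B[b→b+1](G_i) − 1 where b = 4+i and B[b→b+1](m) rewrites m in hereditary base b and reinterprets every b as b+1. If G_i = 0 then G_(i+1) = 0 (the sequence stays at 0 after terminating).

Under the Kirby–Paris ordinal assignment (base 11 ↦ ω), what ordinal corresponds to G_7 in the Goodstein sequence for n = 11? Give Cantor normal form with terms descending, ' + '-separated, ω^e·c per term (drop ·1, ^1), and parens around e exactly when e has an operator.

step 0: 11 = 2·4 + 3; sub 5 for 4: 2·5 + 3; = 13; G_1 = 13−1 = 12
step 1: 12 = 2·5 + 2; sub 6 for 5: 2·6 + 2; = 14; G_2 = 14−1 = 13
step 2: 13 = 2·6 + 1; sub 7 for 6: 2·7 + 1; = 15; G_3 = 15−1 = 14
step 3: 14 = 2·7; sub 8 for 7: 2·8; = 16; G_4 = 16−1 = 15
step 4: 15 = 8 + 7; sub 9 for 8: 9 + 7; = 16; G_5 = 16−1 = 15
step 5: 15 = 9 + 6; sub 10 for 9: 10 + 6; = 16; G_6 = 16−1 = 15
step 6: 15 = 10 + 5; sub 11 for 10: 11 + 5; = 16; G_7 = 16−1 = 15
step 7: 15 = 11 + 4; sub 12 for 11: 12 + 4; = 16; G_8 = 16−1 = 15

ω + 4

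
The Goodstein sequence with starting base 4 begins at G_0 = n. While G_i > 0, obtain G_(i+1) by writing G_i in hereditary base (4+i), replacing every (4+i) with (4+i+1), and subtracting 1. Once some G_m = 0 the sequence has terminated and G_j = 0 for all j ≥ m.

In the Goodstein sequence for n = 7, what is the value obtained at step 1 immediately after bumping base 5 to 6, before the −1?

8

G_0 = 7. HB_4(7) = 4 + 3. Bump = 8. G_1 = 7.
G_1 = 7. HB_5(7) = 5 + 2. Bump = 8. G_2 = 7.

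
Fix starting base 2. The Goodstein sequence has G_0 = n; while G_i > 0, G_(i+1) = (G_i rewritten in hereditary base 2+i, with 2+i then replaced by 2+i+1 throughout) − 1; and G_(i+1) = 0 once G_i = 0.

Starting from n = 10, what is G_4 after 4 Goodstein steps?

G_0=10  [base 2] 2^(2 + 1) + 2  →[2↦3]→  3^(3 + 1) + 3 = 84  −1 ⇒ G_1=83
G_1=83  [base 3] 3^(3 + 1) + 2  →[3↦4]→  4^(4 + 1) + 2 = 1026  −1 ⇒ G_2=1025
G_2=1025  [base 4] 4^(4 + 1) + 1  →[4↦5]→  5^(5 + 1) + 1 = 15626  −1 ⇒ G_3=15625
G_3=15625  [base 5] 5^(5 + 1)  →[5↦6]→  6^(6 + 1) = 279936  −1 ⇒ G_4=279935
G_4=279935  [base 6] 5·6^6 + 5·6^5 + 5·6^4 + 5·6^3 + 5·6^2 + 5·6 + 5  →[6↦7]→  5·7^7 + 5·7^5 + 5·7^4 + 5·7^3 + 5·7^2 + 5·7 + 5 = 4215755  −1 ⇒ G_5=4215754

279935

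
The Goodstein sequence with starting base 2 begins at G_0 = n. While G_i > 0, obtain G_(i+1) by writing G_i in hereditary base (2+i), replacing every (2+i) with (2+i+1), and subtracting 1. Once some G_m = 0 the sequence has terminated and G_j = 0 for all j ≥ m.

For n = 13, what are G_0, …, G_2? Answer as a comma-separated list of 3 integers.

13 —HB2→ 2^(2 + 1) + 2^2 + 1 —bump→ 3^(3 + 1) + 3^3 + 1 = 109 —(−1)→ 108
108 —HB3→ 3^(3 + 1) + 3^3 —bump→ 4^(4 + 1) + 4^4 = 1280 —(−1)→ 1279

13, 108, 1279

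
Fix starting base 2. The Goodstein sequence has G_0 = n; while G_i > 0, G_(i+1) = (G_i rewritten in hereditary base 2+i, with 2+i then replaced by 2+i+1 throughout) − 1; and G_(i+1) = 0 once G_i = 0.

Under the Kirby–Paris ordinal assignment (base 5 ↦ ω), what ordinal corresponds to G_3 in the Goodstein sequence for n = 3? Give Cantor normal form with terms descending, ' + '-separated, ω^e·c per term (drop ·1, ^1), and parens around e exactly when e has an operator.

G_0=3  [base 2] 2 + 1  →[2↦3]→  3 + 1 = 4  −1 ⇒ G_1=3
G_1=3  [base 3] 3  →[3↦4]→  4 = 4  −1 ⇒ G_2=3
G_2=3  [base 4] 3  →[4↦5]→  3 = 3  −1 ⇒ G_3=2
G_3=2  [base 5] 2  →[5↦6]→  2 = 2  −1 ⇒ G_4=1

2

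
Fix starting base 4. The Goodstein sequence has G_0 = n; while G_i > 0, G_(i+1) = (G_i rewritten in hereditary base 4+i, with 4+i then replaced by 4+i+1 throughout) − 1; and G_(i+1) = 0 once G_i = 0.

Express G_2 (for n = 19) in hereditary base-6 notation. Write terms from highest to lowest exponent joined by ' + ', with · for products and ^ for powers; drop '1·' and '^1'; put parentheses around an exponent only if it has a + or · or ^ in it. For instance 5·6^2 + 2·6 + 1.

6^2 + 1

step 0: 19 = 4^2 + 3; sub 5 for 4: 5^2 + 3; = 28; G_1 = 28−1 = 27
step 1: 27 = 5^2 + 2; sub 6 for 5: 6^2 + 2; = 38; G_2 = 38−1 = 37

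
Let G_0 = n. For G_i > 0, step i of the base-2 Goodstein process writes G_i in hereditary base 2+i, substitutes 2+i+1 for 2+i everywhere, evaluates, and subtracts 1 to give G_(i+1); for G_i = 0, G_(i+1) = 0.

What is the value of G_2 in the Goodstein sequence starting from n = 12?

12 —HB2→ 2^(2 + 1) + 2^2 —bump→ 3^(3 + 1) + 3^3 = 108 —(−1)→ 107
107 —HB3→ 3^(3 + 1) + 2·3^2 + 2·3 + 2 —bump→ 4^(4 + 1) + 2·4^2 + 2·4 + 2 = 1066 —(−1)→ 1065
1065 —HB4→ 4^(4 + 1) + 2·4^2 + 2·4 + 1 —bump→ 5^(5 + 1) + 2·5^2 + 2·5 + 1 = 15686 —(−1)→ 15685

1065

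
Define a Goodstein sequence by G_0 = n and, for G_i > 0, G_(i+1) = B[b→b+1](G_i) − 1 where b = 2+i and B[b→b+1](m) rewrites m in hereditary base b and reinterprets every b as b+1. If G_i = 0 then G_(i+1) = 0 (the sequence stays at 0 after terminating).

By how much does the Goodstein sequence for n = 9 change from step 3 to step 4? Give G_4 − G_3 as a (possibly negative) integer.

9 —HB2→ 2^(2 + 1) + 1 —bump→ 3^(3 + 1) + 1 = 82 —(−1)→ 81
81 —HB3→ 3^(3 + 1) —bump→ 4^(4 + 1) = 1024 —(−1)→ 1023
1023 —HB4→ 3·4^4 + 3·4^3 + 3·4^2 + 3·4 + 3 —bump→ 3·5^5 + 3·5^3 + 3·5^2 + 3·5 + 3 = 9843 —(−1)→ 9842
9842 —HB5→ 3·5^5 + 3·5^3 + 3·5^2 + 3·5 + 2 —bump→ 3·6^6 + 3·6^3 + 3·6^2 + 3·6 + 2 = 140744 —(−1)→ 140743

130901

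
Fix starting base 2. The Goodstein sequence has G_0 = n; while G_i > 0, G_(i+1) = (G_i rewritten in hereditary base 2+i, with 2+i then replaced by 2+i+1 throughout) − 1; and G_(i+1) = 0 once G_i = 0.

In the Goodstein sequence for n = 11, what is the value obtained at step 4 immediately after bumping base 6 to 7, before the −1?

11 —HB2→ 2^(2 + 1) + 2 + 1 —bump→ 3^(3 + 1) + 3 + 1 = 85 —(−1)→ 84
84 —HB3→ 3^(3 + 1) + 3 —bump→ 4^(4 + 1) + 4 = 1028 —(−1)→ 1027
1027 —HB4→ 4^(4 + 1) + 3 —bump→ 5^(5 + 1) + 3 = 15628 —(−1)→ 15627
15627 —HB5→ 5^(5 + 1) + 2 —bump→ 6^(6 + 1) + 2 = 279938 —(−1)→ 279937
279937 —HB6→ 6^(6 + 1) + 1 —bump→ 7^(7 + 1) + 1 = 5764802 —(−1)→ 5764801

5764802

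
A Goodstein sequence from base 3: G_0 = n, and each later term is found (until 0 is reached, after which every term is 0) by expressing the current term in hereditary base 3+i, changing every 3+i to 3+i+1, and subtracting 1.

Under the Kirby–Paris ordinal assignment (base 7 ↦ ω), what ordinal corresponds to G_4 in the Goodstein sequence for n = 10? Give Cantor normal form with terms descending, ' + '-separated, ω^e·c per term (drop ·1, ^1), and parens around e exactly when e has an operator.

step 0: 10 = 3^2 + 1; sub 4 for 3: 4^2 + 1; = 17; G_1 = 17−1 = 16
step 1: 16 = 4^2; sub 5 for 4: 5^2; = 25; G_2 = 25−1 = 24
step 2: 24 = 4·5 + 4; sub 6 for 5: 4·6 + 4; = 28; G_3 = 28−1 = 27
step 3: 27 = 4·6 + 3; sub 7 for 6: 4·7 + 3; = 31; G_4 = 31−1 = 30
step 4: 30 = 4·7 + 2; sub 8 for 7: 4·8 + 2; = 34; G_5 = 34−1 = 33

ω·4 + 2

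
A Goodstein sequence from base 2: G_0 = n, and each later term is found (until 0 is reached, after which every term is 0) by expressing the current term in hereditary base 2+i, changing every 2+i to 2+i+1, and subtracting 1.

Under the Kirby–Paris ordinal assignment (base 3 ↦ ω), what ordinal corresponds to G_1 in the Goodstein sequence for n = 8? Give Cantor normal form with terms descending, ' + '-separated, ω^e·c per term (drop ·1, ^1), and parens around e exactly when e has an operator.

(0) 8|_2 = 2^(2 + 1) ↦ 3^(3 + 1)|_3 = 81 ⇒ 80
(1) 80|_3 = 2·3^3 + 2·3^2 + 2·3 + 2 ↦ 2·4^4 + 2·4^2 + 2·4 + 2|_4 = 554 ⇒ 553

ω^ω·2 + ω^2·2 + ω·2 + 2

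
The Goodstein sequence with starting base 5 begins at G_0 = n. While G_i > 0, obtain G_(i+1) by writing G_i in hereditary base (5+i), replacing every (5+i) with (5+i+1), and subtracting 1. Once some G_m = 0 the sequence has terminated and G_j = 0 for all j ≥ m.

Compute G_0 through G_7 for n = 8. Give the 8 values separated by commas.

step 0: 8 = 5 + 3; sub 6 for 5: 6 + 3; = 9; G_1 = 9−1 = 8
step 1: 8 = 6 + 2; sub 7 for 6: 7 + 2; = 9; G_2 = 9−1 = 8
step 2: 8 = 7 + 1; sub 8 for 7: 8 + 1; = 9; G_3 = 9−1 = 8
step 3: 8 = 8; sub 9 for 8: 9; = 9; G_4 = 9−1 = 8
step 4: 8 = 8; sub 10 for 9: 8; = 8; G_5 = 8−1 = 7
step 5: 7 = 7; sub 11 for 10: 7; = 7; G_6 = 7−1 = 6
step 6: 6 = 6; sub 12 for 11: 6; = 6; G_7 = 6−1 = 5

8, 8, 8, 8, 8, 7, 6, 5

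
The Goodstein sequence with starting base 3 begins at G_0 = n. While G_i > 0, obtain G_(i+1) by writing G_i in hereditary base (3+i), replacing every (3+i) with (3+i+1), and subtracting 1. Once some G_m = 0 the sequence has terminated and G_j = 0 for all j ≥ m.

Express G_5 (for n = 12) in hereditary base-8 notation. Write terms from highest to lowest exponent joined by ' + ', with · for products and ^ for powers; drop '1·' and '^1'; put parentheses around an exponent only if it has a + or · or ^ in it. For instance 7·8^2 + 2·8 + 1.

i=0: 12 = 3^2 + 3 (b=3); 3→4: 4^2 + 4 = 20; 20−1 = 19
i=1: 19 = 4^2 + 3 (b=4); 4→5: 5^2 + 3 = 28; 28−1 = 27
i=2: 27 = 5^2 + 2 (b=5); 5→6: 6^2 + 2 = 38; 38−1 = 37
i=3: 37 = 6^2 + 1 (b=6); 6→7: 7^2 + 1 = 50; 50−1 = 49
i=4: 49 = 7^2 (b=7); 7→8: 8^2 = 64; 64−1 = 63
i=5: 63 = 7·8 + 7 (b=8); 8→9: 7·9 + 7 = 70; 70−1 = 69

7·8 + 7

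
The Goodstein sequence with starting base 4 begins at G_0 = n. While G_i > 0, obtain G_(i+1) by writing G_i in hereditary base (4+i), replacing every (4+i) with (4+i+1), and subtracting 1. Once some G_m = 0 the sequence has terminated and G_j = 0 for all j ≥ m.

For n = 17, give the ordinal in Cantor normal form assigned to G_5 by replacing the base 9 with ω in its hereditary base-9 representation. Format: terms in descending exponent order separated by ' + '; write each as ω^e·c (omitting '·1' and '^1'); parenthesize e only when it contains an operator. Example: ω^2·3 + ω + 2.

base 4: 17 = 4^2 + 1; at 5: 5^2 + 1 = 26; next = 25
base 5: 25 = 5^2; at 6: 6^2 = 36; next = 35
base 6: 35 = 5·6 + 5; at 7: 5·7 + 5 = 40; next = 39
base 7: 39 = 5·7 + 4; at 8: 5·8 + 4 = 44; next = 43
base 8: 43 = 5·8 + 3; at 9: 5·9 + 3 = 48; next = 47

ω·5 + 2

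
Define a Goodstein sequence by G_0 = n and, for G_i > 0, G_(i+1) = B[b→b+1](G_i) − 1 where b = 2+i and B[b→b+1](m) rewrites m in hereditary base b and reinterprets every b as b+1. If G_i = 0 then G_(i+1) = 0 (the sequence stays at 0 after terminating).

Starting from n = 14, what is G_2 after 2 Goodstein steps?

i=0: 14 = 2^(2 + 1) + 2^2 + 2 (b=2); 2→3: 3^(3 + 1) + 3^3 + 3 = 111; 111−1 = 110
i=1: 110 = 3^(3 + 1) + 3^3 + 2 (b=3); 3→4: 4^(4 + 1) + 4^4 + 2 = 1282; 1282−1 = 1281
i=2: 1281 = 4^(4 + 1) + 4^4 + 1 (b=4); 4→5: 5^(5 + 1) + 5^5 + 1 = 18751; 18751−1 = 18750

1281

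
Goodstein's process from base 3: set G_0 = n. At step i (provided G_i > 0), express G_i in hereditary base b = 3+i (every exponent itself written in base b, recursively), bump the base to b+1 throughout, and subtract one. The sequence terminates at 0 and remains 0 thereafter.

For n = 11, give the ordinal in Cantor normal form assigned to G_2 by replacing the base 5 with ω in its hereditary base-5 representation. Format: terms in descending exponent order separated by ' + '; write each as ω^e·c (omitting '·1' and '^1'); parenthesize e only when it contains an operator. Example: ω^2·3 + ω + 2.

ω^2

step 0: 11 = 3^2 + 2; sub 4 for 3: 4^2 + 2; = 18; G_1 = 18−1 = 17
step 1: 17 = 4^2 + 1; sub 5 for 4: 5^2 + 1; = 26; G_2 = 26−1 = 25
step 2: 25 = 5^2; sub 6 for 5: 6^2; = 36; G_3 = 36−1 = 35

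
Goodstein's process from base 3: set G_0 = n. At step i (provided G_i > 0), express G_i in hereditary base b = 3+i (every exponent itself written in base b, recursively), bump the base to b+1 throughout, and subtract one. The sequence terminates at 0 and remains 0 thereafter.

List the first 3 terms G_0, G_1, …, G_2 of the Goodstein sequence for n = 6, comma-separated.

6, 7, 7

(0) 6|_3 = 2·3 ↦ 2·4|_4 = 8 ⇒ 7
(1) 7|_4 = 4 + 3 ↦ 5 + 3|_5 = 8 ⇒ 7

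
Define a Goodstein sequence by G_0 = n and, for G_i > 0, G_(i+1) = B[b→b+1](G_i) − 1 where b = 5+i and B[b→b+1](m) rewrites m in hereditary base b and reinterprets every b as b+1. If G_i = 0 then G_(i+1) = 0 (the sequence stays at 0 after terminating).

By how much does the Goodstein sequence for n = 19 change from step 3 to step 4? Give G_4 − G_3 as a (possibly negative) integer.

G_0 = 19. HB_5(19) = 3·5 + 4. Bump = 22. G_1 = 21.
G_1 = 21. HB_6(21) = 3·6 + 3. Bump = 24. G_2 = 23.
G_2 = 23. HB_7(23) = 3·7 + 2. Bump = 26. G_3 = 25.
G_3 = 25. HB_8(25) = 3·8 + 1. Bump = 28. G_4 = 27.

2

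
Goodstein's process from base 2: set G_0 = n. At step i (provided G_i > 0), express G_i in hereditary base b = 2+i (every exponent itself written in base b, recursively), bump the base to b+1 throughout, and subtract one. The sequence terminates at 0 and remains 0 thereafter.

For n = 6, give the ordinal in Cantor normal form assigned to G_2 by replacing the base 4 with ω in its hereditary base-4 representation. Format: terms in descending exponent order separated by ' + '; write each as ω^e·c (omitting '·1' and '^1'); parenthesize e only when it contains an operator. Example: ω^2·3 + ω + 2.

i=0: 6 = 2^2 + 2 (b=2); 2→3: 3^3 + 3 = 30; 30−1 = 29
i=1: 29 = 3^3 + 2 (b=3); 3→4: 4^4 + 2 = 258; 258−1 = 257
i=2: 257 = 4^4 + 1 (b=4); 4→5: 5^5 + 1 = 3126; 3126−1 = 3125

ω^ω + 1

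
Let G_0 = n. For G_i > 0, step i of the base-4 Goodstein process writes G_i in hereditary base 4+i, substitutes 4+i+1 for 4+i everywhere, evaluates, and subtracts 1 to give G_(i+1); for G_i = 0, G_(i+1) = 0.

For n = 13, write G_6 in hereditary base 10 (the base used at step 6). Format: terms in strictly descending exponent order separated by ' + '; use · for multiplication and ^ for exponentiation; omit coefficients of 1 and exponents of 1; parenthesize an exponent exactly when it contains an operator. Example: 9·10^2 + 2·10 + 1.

step 0: 13 = 3·4 + 1; sub 5 for 4: 3·5 + 1; = 16; G_1 = 16−1 = 15
step 1: 15 = 3·5; sub 6 for 5: 3·6; = 18; G_2 = 18−1 = 17
step 2: 17 = 2·6 + 5; sub 7 for 6: 2·7 + 5; = 19; G_3 = 19−1 = 18
step 3: 18 = 2·7 + 4; sub 8 for 7: 2·8 + 4; = 20; G_4 = 20−1 = 19
step 4: 19 = 2·8 + 3; sub 9 for 8: 2·9 + 3; = 21; G_5 = 21−1 = 20
step 5: 20 = 2·9 + 2; sub 10 for 9: 2·10 + 2; = 22; G_6 = 22−1 = 21
step 6: 21 = 2·10 + 1; sub 11 for 10: 2·11 + 1; = 23; G_7 = 23−1 = 22

2·10 + 1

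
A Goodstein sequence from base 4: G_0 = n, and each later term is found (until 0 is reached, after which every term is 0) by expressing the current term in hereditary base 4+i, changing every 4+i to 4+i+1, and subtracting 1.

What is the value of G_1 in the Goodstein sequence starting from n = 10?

11

step 0: 10 = 2·4 + 2; sub 5 for 4: 2·5 + 2; = 12; G_1 = 12−1 = 11
step 1: 11 = 2·5 + 1; sub 6 for 5: 2·6 + 1; = 13; G_2 = 13−1 = 12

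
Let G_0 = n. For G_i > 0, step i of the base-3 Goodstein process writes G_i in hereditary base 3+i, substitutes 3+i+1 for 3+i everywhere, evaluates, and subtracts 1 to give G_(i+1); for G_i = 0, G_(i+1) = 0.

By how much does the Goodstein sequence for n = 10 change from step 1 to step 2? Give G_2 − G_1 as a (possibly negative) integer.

8

(0) 10|_3 = 3^2 + 1 ↦ 4^2 + 1|_4 = 17 ⇒ 16
(1) 16|_4 = 4^2 ↦ 5^2|_5 = 25 ⇒ 24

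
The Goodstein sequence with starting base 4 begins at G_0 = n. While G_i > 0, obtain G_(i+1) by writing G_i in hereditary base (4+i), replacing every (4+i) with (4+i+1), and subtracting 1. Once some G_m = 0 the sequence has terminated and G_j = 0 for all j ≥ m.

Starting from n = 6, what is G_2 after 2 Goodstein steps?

6

i=0: 6 = 4 + 2 (b=4); 4→5: 5 + 2 = 7; 7−1 = 6
i=1: 6 = 5 + 1 (b=5); 5→6: 6 + 1 = 7; 7−1 = 6
i=2: 6 = 6 (b=6); 6→7: 7 = 7; 7−1 = 6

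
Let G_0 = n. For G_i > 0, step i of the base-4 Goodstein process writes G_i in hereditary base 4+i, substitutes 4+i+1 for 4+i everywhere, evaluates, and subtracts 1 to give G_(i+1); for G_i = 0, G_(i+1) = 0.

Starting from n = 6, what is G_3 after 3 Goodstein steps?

6

G_0=6  [base 4] 4 + 2  →[4↦5]→  5 + 2 = 7  −1 ⇒ G_1=6
G_1=6  [base 5] 5 + 1  →[5↦6]→  6 + 1 = 7  −1 ⇒ G_2=6
G_2=6  [base 6] 6  →[6↦7]→  7 = 7  −1 ⇒ G_3=6
G_3=6  [base 7] 6  →[7↦8]→  6 = 6  −1 ⇒ G_4=5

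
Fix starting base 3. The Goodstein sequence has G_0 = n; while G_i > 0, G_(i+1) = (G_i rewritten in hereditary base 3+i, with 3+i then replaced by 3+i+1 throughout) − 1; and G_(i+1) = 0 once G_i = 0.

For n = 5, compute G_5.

[0] 5 ≡ 3 + 2 (base 3). Lift 4: 6. −1: 5.
[1] 5 ≡ 4 + 1 (base 4). Lift 5: 6. −1: 5.
[2] 5 ≡ 5 (base 5). Lift 6: 6. −1: 5.
[3] 5 ≡ 5 (base 6). Lift 7: 5. −1: 4.
[4] 4 ≡ 4 (base 7). Lift 8: 4. −1: 3.
[5] 3 ≡ 3 (base 8). Lift 9: 3. −1: 2.

3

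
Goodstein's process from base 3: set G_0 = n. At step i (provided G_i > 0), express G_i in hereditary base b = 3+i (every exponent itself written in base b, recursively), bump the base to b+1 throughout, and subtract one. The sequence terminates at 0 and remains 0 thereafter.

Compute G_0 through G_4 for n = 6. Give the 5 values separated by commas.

step 0: 6 = 2·3; sub 4 for 3: 2·4; = 8; G_1 = 8−1 = 7
step 1: 7 = 4 + 3; sub 5 for 4: 5 + 3; = 8; G_2 = 8−1 = 7
step 2: 7 = 5 + 2; sub 6 for 5: 6 + 2; = 8; G_3 = 8−1 = 7
step 3: 7 = 6 + 1; sub 7 for 6: 7 + 1; = 8; G_4 = 8−1 = 7

6, 7, 7, 7, 7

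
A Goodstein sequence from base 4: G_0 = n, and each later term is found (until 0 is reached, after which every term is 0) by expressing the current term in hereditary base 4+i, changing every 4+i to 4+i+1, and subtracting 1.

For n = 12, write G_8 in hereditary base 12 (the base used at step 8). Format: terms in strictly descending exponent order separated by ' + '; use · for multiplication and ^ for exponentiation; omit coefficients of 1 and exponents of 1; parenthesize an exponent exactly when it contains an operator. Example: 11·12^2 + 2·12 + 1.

G_0=12  [base 4] 3·4  →[4↦5]→  3·5 = 15  −1 ⇒ G_1=14
G_1=14  [base 5] 2·5 + 4  →[5↦6]→  2·6 + 4 = 16  −1 ⇒ G_2=15
G_2=15  [base 6] 2·6 + 3  →[6↦7]→  2·7 + 3 = 17  −1 ⇒ G_3=16
G_3=16  [base 7] 2·7 + 2  →[7↦8]→  2·8 + 2 = 18  −1 ⇒ G_4=17
G_4=17  [base 8] 2·8 + 1  →[8↦9]→  2·9 + 1 = 19  −1 ⇒ G_5=18
G_5=18  [base 9] 2·9  →[9↦10]→  2·10 = 20  −1 ⇒ G_6=19
G_6=19  [base 10] 10 + 9  →[10↦11]→  11 + 9 = 20  −1 ⇒ G_7=19
G_7=19  [base 11] 11 + 8  →[11↦12]→  12 + 8 = 20  −1 ⇒ G_8=19
G_8=19  [base 12] 12 + 7  →[12↦13]→  13 + 7 = 20  −1 ⇒ G_9=19

12 + 7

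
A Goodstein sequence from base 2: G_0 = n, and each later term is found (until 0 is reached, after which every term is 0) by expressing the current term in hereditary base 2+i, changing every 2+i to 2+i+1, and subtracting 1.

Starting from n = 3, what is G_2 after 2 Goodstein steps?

3

[0] 3 ≡ 2 + 1 (base 2). Lift 3: 4. −1: 3.
[1] 3 ≡ 3 (base 3). Lift 4: 4. −1: 3.
[2] 3 ≡ 3 (base 4). Lift 5: 3. −1: 2.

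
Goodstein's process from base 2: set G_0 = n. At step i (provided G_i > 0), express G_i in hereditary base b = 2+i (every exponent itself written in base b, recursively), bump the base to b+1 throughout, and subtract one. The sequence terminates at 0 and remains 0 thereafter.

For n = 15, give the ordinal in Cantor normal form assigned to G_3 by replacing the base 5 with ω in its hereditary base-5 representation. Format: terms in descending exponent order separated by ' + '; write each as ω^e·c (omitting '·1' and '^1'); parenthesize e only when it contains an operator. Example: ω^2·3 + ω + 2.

ω^(ω + 1) + ω^ω + 2

(0) 15|_2 = 2^(2 + 1) + 2^2 + 2 + 1 ↦ 3^(3 + 1) + 3^3 + 3 + 1|_3 = 112 ⇒ 111
(1) 111|_3 = 3^(3 + 1) + 3^3 + 3 ↦ 4^(4 + 1) + 4^4 + 4|_4 = 1284 ⇒ 1283
(2) 1283|_4 = 4^(4 + 1) + 4^4 + 3 ↦ 5^(5 + 1) + 5^5 + 3|_5 = 18753 ⇒ 18752
(3) 18752|_5 = 5^(5 + 1) + 5^5 + 2 ↦ 6^(6 + 1) + 6^6 + 2|_6 = 326594 ⇒ 326593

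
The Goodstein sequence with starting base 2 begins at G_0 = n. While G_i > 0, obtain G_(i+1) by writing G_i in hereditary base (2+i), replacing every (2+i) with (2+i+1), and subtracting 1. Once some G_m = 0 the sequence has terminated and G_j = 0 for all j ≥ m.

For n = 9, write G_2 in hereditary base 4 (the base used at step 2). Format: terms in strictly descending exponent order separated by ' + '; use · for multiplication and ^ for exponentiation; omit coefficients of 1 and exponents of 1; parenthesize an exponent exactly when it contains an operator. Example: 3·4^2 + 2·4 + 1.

G_0 = 9. HB_2(9) = 2^(2 + 1) + 1. Bump = 82. G_1 = 81.
G_1 = 81. HB_3(81) = 3^(3 + 1). Bump = 1024. G_2 = 1023.
G_2 = 1023. HB_4(1023) = 3·4^4 + 3·4^3 + 3·4^2 + 3·4 + 3. Bump = 9843. G_3 = 9842.

3·4^4 + 3·4^3 + 3·4^2 + 3·4 + 3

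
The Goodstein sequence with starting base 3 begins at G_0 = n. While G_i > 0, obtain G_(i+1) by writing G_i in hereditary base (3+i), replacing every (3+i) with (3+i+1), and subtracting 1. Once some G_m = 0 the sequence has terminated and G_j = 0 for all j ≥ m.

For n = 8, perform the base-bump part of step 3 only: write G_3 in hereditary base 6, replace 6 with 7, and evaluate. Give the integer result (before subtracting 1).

12

[0] 8 ≡ 2·3 + 2 (base 3). Lift 4: 10. −1: 9.
[1] 9 ≡ 2·4 + 1 (base 4). Lift 5: 11. −1: 10.
[2] 10 ≡ 2·5 (base 5). Lift 6: 12. −1: 11.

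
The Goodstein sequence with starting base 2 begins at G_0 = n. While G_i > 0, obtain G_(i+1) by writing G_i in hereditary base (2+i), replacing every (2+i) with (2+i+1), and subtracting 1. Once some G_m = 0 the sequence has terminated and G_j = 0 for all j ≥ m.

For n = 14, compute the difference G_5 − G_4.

base 2: 14 = 2^(2 + 1) + 2^2 + 2; at 3: 3^(3 + 1) + 3^3 + 3 = 111; next = 110
base 3: 110 = 3^(3 + 1) + 3^3 + 2; at 4: 4^(4 + 1) + 4^4 + 2 = 1282; next = 1281
base 4: 1281 = 4^(4 + 1) + 4^4 + 1; at 5: 5^(5 + 1) + 5^5 + 1 = 18751; next = 18750
base 5: 18750 = 5^(5 + 1) + 5^5; at 6: 6^(6 + 1) + 6^6 = 326592; next = 326591
base 6: 326591 = 6^(6 + 1) + 5·6^5 + 5·6^4 + 5·6^3 + 5·6^2 + 5·6 + 5; at 7: 7^(7 + 1) + 5·7^5 + 5·7^4 + 5·7^3 + 5·7^2 + 5·7 + 5 = 5862841; next = 5862840

5536249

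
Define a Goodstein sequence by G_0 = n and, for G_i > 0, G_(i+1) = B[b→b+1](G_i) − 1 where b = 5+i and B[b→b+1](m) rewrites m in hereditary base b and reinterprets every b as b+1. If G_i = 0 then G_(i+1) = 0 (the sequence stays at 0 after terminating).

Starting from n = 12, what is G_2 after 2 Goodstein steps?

14

G_0=12  [base 5] 2·5 + 2  →[5↦6]→  2·6 + 2 = 14  −1 ⇒ G_1=13
G_1=13  [base 6] 2·6 + 1  →[6↦7]→  2·7 + 1 = 15  −1 ⇒ G_2=14
G_2=14  [base 7] 2·7  →[7↦8]→  2·8 = 16  −1 ⇒ G_3=15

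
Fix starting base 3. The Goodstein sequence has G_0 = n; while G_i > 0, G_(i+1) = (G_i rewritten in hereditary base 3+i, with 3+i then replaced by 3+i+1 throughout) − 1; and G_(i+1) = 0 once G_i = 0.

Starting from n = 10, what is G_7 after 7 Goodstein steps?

39

base 3: 10 = 3^2 + 1; at 4: 4^2 + 1 = 17; next = 16
base 4: 16 = 4^2; at 5: 5^2 = 25; next = 24
base 5: 24 = 4·5 + 4; at 6: 4·6 + 4 = 28; next = 27
base 6: 27 = 4·6 + 3; at 7: 4·7 + 3 = 31; next = 30
base 7: 30 = 4·7 + 2; at 8: 4·8 + 2 = 34; next = 33
base 8: 33 = 4·8 + 1; at 9: 4·9 + 1 = 37; next = 36
base 9: 36 = 4·9; at 10: 4·10 = 40; next = 39
base 10: 39 = 3·10 + 9; at 11: 3·11 + 9 = 42; next = 41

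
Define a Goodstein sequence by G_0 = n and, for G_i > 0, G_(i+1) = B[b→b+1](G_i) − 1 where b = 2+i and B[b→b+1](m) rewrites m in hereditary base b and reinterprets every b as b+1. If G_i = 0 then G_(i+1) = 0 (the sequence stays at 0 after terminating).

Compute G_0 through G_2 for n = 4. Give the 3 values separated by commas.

4, 26, 41

G_0=4  [base 2] 2^2  →[2↦3]→  3^3 = 27  −1 ⇒ G_1=26
G_1=26  [base 3] 2·3^2 + 2·3 + 2  →[3↦4]→  2·4^2 + 2·4 + 2 = 42  −1 ⇒ G_2=41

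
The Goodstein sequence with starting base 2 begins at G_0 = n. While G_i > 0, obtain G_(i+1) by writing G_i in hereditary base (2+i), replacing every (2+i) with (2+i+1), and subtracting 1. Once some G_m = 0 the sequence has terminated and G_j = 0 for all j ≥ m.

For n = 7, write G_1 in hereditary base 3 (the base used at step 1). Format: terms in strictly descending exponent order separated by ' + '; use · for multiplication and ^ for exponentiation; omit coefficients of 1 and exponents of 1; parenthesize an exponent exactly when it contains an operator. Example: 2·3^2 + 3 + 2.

i=0: 7 = 2^2 + 2 + 1 (b=2); 2→3: 3^3 + 3 + 1 = 31; 31−1 = 30
i=1: 30 = 3^3 + 3 (b=3); 3→4: 4^4 + 4 = 260; 260−1 = 259

3^3 + 3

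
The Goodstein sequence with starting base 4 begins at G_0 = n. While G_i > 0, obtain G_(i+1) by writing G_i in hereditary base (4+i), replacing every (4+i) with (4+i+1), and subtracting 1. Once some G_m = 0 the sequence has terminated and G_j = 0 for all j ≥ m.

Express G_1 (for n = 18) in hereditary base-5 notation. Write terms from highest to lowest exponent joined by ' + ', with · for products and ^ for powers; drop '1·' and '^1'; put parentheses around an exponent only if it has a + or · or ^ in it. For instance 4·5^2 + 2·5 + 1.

5^2 + 1

base 4: 18 = 4^2 + 2; at 5: 5^2 + 2 = 27; next = 26
base 5: 26 = 5^2 + 1; at 6: 6^2 + 1 = 37; next = 36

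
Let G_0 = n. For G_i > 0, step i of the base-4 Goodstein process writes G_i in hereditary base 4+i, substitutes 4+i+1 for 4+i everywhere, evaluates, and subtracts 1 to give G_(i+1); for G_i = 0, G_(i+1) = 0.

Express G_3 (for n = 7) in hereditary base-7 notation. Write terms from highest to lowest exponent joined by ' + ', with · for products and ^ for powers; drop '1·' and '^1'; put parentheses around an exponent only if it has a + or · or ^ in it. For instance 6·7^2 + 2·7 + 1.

7

step 0: 7 = 4 + 3; sub 5 for 4: 5 + 3; = 8; G_1 = 8−1 = 7
step 1: 7 = 5 + 2; sub 6 for 5: 6 + 2; = 8; G_2 = 8−1 = 7
step 2: 7 = 6 + 1; sub 7 for 6: 7 + 1; = 8; G_3 = 8−1 = 7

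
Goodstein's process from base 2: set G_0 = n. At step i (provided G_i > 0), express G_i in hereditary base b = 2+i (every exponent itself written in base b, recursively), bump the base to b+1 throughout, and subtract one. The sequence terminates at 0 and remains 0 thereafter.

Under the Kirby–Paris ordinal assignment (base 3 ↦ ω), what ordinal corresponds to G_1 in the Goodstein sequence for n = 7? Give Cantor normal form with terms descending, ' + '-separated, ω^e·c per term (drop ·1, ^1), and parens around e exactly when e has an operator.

ω^ω + ω

7 —HB2→ 2^2 + 2 + 1 —bump→ 3^3 + 3 + 1 = 31 —(−1)→ 30
30 —HB3→ 3^3 + 3 —bump→ 4^4 + 4 = 260 —(−1)→ 259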